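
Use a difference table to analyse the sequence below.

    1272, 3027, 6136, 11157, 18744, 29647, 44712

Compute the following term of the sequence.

64881

1755, 3109, 5021, 7587, 10903, 15065
1354, 1912, 2566, 3316, 4162
558, 654, 750, 846
96, 96, 96
Constant fourth difference = 96, so extend:
846 + 96 = 942;  4162 + 942 = 5104;  15065 + 5104 = 20169;  44712 + 20169 = 64881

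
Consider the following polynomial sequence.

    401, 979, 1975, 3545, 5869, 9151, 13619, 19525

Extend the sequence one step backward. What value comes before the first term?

D1: 578, 996, 1570, 2324, 3282, 4468, 5906
D2: 418, 574, 754, 958, 1186, 1438
D3: 156, 180, 204, 228, 252
D4: 24, 24, 24, 24
The fourth differences are constant at 24.
Work back: 156 − 24 = 132;  418 − 132 = 286;  578 − 286 = 292;  401 − 292 = 109

109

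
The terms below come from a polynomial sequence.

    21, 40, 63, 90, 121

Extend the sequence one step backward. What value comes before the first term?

6

D1: 19, 23, 27, 31
D2: 4, 4, 4
The second differences are constant at 4.
Work back: 19 − 4 = 15;  21 − 15 = 6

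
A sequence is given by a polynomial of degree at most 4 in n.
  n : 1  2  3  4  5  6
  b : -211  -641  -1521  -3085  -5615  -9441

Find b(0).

-45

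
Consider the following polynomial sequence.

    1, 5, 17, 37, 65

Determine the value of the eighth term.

197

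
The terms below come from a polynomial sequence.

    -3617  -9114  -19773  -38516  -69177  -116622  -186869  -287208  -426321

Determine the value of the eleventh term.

-863277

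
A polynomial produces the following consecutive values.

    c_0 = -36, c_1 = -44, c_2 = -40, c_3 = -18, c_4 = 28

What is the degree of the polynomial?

3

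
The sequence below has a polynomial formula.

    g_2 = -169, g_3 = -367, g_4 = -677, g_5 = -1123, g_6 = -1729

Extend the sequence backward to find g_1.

-59

-198, -310, -446, -606
-112, -136, -160
-24, -24
The third differences are constant at -24.
Work back: -112 + 24 = -88;  -198 + 88 = -110;  -169 + 110 = -59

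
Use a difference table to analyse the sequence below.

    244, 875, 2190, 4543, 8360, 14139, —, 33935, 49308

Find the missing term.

22450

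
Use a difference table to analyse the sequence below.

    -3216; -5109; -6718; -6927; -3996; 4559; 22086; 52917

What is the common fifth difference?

120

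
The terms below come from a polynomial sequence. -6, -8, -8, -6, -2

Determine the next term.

4

-2 , 0 , 2 , 4
2 , 2 , 2
The second differences are constant (2).
4 + 2 = 6;  -2 + 6 = 4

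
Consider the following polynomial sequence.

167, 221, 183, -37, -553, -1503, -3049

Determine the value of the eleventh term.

-19273

First differences: 54  -38  -220  -516  -950  -1546
Second differences: -92  -182  -296  -434  -596
Third differences: -90  -114  -138  -162
Fourth differences: -24  -24  -24
Constant fourth difference = -24, so extend:
-162 − 24 = -186;  -596 − 186 = -782;  -1546 − 782 = -2328;  -3049 − 2328 = -5377
-186 − 24 = -210;  -782 − 210 = -992;  -2328 − 992 = -3320;  -5377 − 3320 = -8697
-210 − 24 = -234;  -992 − 234 = -1226;  -3320 − 1226 = -4546;  -8697 − 4546 = -13243
-234 − 24 = -258;  -1226 − 258 = -1484;  -4546 − 1484 = -6030;  -13243 − 6030 = -19273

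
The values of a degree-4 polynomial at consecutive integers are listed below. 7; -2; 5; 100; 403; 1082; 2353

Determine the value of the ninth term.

7775

Δ: -9, 7, 95, 303, 679, 1271
Δ²: 16, 88, 208, 376, 592
Δ³: 72, 120, 168, 216
Δ⁴: 48, 48, 48
The fourth differences are constant (48).
216 + 48 = 264;  592 + 264 = 856;  1271 + 856 = 2127;  2353 + 2127 = 4480
264 + 48 = 312;  856 + 312 = 1168;  2127 + 1168 = 3295;  4480 + 3295 = 7775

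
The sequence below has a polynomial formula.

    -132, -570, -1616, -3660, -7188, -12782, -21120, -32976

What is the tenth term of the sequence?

-70818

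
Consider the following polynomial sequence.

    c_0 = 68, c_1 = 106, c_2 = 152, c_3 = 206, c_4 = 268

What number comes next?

338

Δ: 38  46  54  62
Δ²: 8  8  8
Constant second difference = 8, so extend:
62 + 8 = 70;  268 + 70 = 338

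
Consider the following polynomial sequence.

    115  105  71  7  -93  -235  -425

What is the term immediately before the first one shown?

107

Δ: -10, -34, -64, -100, -142, -190
Δ²: -24, -30, -36, -42, -48
Δ³: -6, -6, -6, -6
The third differences are constant at -6.
Work back: -24 + 6 = -18;  -10 + 18 = 8;  115 − 8 = 107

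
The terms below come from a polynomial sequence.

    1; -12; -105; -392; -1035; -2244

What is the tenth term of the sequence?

-18620

-13, -93, -287, -643, -1209
-80, -194, -356, -566
-114, -162, -210
-48, -48
The fourth differences are constant (-48).
-210 − 48 = -258;  -566 − 258 = -824;  -1209 − 824 = -2033;  -2244 − 2033 = -4277
-258 − 48 = -306;  -824 − 306 = -1130;  -2033 − 1130 = -3163;  -4277 − 3163 = -7440
-306 − 48 = -354;  -1130 − 354 = -1484;  -3163 − 1484 = -4647;  -7440 − 4647 = -12087
-354 − 48 = -402;  -1484 − 402 = -1886;  -4647 − 1886 = -6533;  -12087 − 6533 = -18620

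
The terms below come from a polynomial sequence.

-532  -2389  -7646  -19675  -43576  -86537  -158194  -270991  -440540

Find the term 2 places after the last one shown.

D1: -1857  -5257  -12029  -23901  -42961  -71657  -112797  -169549
D2: -3400  -6772  -11872  -19060  -28696  -41140  -56752
D3: -3372  -5100  -7188  -9636  -12444  -15612
D4: -1728  -2088  -2448  -2808  -3168
D5: -360  -360  -360  -360
Fifth differences constant at -360.
-3168 − 360 = -3528;  -15612 − 3528 = -19140;  -56752 − 19140 = -75892;  -169549 − 75892 = -245441;  -440540 − 245441 = -685981
-3528 − 360 = -3888;  -19140 − 3888 = -23028;  -75892 − 23028 = -98920;  -245441 − 98920 = -344361;  -685981 − 344361 = -1030342

-1030342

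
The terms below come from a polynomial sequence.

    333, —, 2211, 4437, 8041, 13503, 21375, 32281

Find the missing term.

Using the last 6 terms:
D1: 2226  3604  5462  7872  10906
D2: 1378  1858  2410  3034
D3: 480  552  624
D4: 72  72
Constant fourth difference = 72.
Extend backward: 480 − 72 = 408;  1378 − 408 = 970;  2226 − 970 = 1256;  2211 − 1256 = 955

955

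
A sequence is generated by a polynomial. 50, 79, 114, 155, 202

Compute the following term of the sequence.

First differences: 29  35  41  47
Second differences: 6  6  6
The second differences are constant (6).
47 + 6 = 53;  202 + 53 = 255

255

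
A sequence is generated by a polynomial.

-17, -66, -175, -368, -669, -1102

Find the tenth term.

-4634

D1: -49, -109, -193, -301, -433
D2: -60, -84, -108, -132
D3: -24, -24, -24
Third differences constant at -24.
-132 − 24 = -156;  -433 − 156 = -589;  -1102 − 589 = -1691
-156 − 24 = -180;  -589 − 180 = -769;  -1691 − 769 = -2460
-180 − 24 = -204;  -769 − 204 = -973;  -2460 − 973 = -3433
-204 − 24 = -228;  -973 − 228 = -1201;  -3433 − 1201 = -4634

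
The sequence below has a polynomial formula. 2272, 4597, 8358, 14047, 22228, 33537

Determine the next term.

48682

2325 , 3761 , 5689 , 8181 , 11309
1436 , 1928 , 2492 , 3128
492 , 564 , 636
72 , 72
The fourth differences are constant (72).
636 + 72 = 708;  3128 + 708 = 3836;  11309 + 3836 = 15145;  33537 + 15145 = 48682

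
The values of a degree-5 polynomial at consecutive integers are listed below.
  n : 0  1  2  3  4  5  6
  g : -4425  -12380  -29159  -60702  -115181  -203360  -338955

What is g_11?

D1: -7955, -16779, -31543, -54479, -88179, -135595
D2: -8824, -14764, -22936, -33700, -47416
D3: -5940, -8172, -10764, -13716
D4: -2232, -2592, -2952
D5: -360, -360
Constant fifth difference = -360, so extend:
-2952 − 360 = -3312;  -13716 − 3312 = -17028;  -47416 − 17028 = -64444;  -135595 − 64444 = -200039;  -338955 − 200039 = -538994
-3312 − 360 = -3672;  -17028 − 3672 = -20700;  -64444 − 20700 = -85144;  -200039 − 85144 = -285183;  -538994 − 285183 = -824177
-3672 − 360 = -4032;  -20700 − 4032 = -24732;  -85144 − 24732 = -109876;  -285183 − 109876 = -395059;  -824177 − 395059 = -1219236
-4032 − 360 = -4392;  -24732 − 4392 = -29124;  -109876 − 29124 = -139000;  -395059 − 139000 = -534059;  -1219236 − 534059 = -1753295
-4392 − 360 = -4752;  -29124 − 4752 = -33876;  -139000 − 33876 = -172876;  -534059 − 172876 = -706935;  -1753295 − 706935 = -2460230

-2460230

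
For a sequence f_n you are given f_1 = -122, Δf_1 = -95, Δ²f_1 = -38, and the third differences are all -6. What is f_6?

Build the table forward from the leading diagonal:
Third differences: -6  -6  -6  -6  -6  -6
Second differences: -38  -44  -50  -56  -62  -68
First differences: -95  -133  -177  -227  -283  -345
f: -122  -217  -350  -527  -754  -1037

-1037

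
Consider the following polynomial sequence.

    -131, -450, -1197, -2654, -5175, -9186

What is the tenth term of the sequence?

-51170

Δ: -319 , -747 , -1457 , -2521 , -4011
Δ²: -428 , -710 , -1064 , -1490
Δ³: -282 , -354 , -426
Δ⁴: -72 , -72
The fourth differences are constant (-72).
-426 − 72 = -498;  -1490 − 498 = -1988;  -4011 − 1988 = -5999;  -9186 − 5999 = -15185
-498 − 72 = -570;  -1988 − 570 = -2558;  -5999 − 2558 = -8557;  -15185 − 8557 = -23742
-570 − 72 = -642;  -2558 − 642 = -3200;  -8557 − 3200 = -11757;  -23742 − 11757 = -35499
-642 − 72 = -714;  -3200 − 714 = -3914;  -11757 − 3914 = -15671;  -35499 − 15671 = -51170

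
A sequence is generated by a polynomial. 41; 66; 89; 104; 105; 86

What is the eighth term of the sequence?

First differences: 25, 23, 15, 1, -19
Second differences: -2, -8, -14, -20
Third differences: -6, -6, -6
Constant third difference = -6, so extend:
-20 − 6 = -26;  -19 − 26 = -45;  86 − 45 = 41
-26 − 6 = -32;  -45 − 32 = -77;  41 − 77 = -36

-36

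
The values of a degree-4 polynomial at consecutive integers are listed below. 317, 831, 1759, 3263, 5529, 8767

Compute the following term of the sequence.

13211

Δ: 514 , 928 , 1504 , 2266 , 3238
Δ²: 414 , 576 , 762 , 972
Δ³: 162 , 186 , 210
Δ⁴: 24 , 24
Constant fourth difference = 24, so extend:
210 + 24 = 234;  972 + 234 = 1206;  3238 + 1206 = 4444;  8767 + 4444 = 13211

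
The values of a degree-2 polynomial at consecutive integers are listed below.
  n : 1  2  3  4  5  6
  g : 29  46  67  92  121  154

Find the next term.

D1: 17  21  25  29  33
D2: 4  4  4  4
Second differences constant at 4.
33 + 4 = 37;  154 + 37 = 191

191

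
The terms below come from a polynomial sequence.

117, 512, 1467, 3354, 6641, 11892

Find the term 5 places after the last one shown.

Δ: 395  955  1887  3287  5251
Δ²: 560  932  1400  1964
Δ³: 372  468  564
Δ⁴: 96  96
Fourth differences constant at 96.
564 + 96 = 660;  1964 + 660 = 2624;  5251 + 2624 = 7875;  11892 + 7875 = 19767
660 + 96 = 756;  2624 + 756 = 3380;  7875 + 3380 = 11255;  19767 + 11255 = 31022
756 + 96 = 852;  3380 + 852 = 4232;  11255 + 4232 = 15487;  31022 + 15487 = 46509
852 + 96 = 948;  4232 + 948 = 5180;  15487 + 5180 = 20667;  46509 + 20667 = 67176
948 + 96 = 1044;  5180 + 1044 = 6224;  20667 + 6224 = 26891;  67176 + 26891 = 94067

94067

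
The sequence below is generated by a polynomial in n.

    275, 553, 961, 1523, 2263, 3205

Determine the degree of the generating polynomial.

First differences: 278, 408, 562, 740, 942
Second differences: 130, 154, 178, 202
Third differences: 24, 24, 24
The third differences are constant, so the polynomial has degree 3.

3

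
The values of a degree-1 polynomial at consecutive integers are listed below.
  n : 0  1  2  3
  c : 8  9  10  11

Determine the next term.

D1: 1  1  1
The first differences are constant (1).
11 + 1 = 12

12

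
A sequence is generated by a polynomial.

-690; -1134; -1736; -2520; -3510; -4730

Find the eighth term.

Δ: -444, -602, -784, -990, -1220
Δ²: -158, -182, -206, -230
Δ³: -24, -24, -24
Third differences constant at -24.
-230 − 24 = -254;  -1220 − 254 = -1474;  -4730 − 1474 = -6204
-254 − 24 = -278;  -1474 − 278 = -1752;  -6204 − 1752 = -7956

-7956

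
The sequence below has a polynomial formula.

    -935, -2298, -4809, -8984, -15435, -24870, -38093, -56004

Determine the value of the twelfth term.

-195888

-1363 , -2511 , -4175 , -6451 , -9435 , -13223 , -17911
-1148 , -1664 , -2276 , -2984 , -3788 , -4688
-516 , -612 , -708 , -804 , -900
-96 , -96 , -96 , -96
The fourth differences are constant (-96).
-900 − 96 = -996;  -4688 − 996 = -5684;  -17911 − 5684 = -23595;  -56004 − 23595 = -79599
-996 − 96 = -1092;  -5684 − 1092 = -6776;  -23595 − 6776 = -30371;  -79599 − 30371 = -109970
-1092 − 96 = -1188;  -6776 − 1188 = -7964;  -30371 − 7964 = -38335;  -109970 − 38335 = -148305
-1188 − 96 = -1284;  -7964 − 1284 = -9248;  -38335 − 9248 = -47583;  -148305 − 47583 = -195888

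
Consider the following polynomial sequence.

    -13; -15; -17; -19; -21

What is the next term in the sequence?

-23

First differences: -2, -2, -2, -2
First differences constant at -2.
-21 − 2 = -23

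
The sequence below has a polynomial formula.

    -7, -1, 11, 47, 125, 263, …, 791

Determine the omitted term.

479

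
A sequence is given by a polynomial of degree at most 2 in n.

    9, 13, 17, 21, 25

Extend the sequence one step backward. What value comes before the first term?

D1: 4, 4, 4, 4
The first differences are constant at 4.
Work back: 9 − 4 = 5

5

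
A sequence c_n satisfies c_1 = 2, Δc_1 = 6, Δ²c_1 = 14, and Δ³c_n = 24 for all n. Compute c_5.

206

Build the table forward from the leading diagonal:
D3: 24, 24, 24, 24, 24
D2: 14, 38, 62, 86, 110
D1: 6, 20, 58, 120, 206
c: 2, 8, 28, 86, 206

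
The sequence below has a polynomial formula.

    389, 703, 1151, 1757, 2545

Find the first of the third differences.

24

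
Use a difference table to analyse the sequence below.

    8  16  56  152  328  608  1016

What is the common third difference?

D1: 8, 40, 96, 176, 280, 408
D2: 32, 56, 80, 104, 128
D3: 24, 24, 24, 24

24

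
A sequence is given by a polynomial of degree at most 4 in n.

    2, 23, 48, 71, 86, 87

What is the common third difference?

-6

D1: 21, 25, 23, 15, 1
D2: 4, -2, -8, -14
D3: -6, -6, -6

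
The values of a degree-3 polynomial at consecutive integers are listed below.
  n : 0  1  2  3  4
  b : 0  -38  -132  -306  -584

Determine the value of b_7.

-2282

First differences: -38, -94, -174, -278
Second differences: -56, -80, -104
Third differences: -24, -24
Constant third difference = -24, so extend:
-104 − 24 = -128;  -278 − 128 = -406;  -584 − 406 = -990
-128 − 24 = -152;  -406 − 152 = -558;  -990 − 558 = -1548
-152 − 24 = -176;  -558 − 176 = -734;  -1548 − 734 = -2282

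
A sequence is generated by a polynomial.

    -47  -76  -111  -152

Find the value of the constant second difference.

-6

Δ: -29, -35, -41
Δ²: -6, -6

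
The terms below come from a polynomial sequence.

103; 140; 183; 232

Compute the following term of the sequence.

287

D1: 37, 43, 49
D2: 6, 6
The second differences are constant (6).
49 + 6 = 55;  232 + 55 = 287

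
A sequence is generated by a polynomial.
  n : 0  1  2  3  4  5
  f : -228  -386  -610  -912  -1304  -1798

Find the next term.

-158  -224  -302  -392  -494
-66  -78  -90  -102
-12  -12  -12
Third differences constant at -12.
-102 − 12 = -114;  -494 − 114 = -608;  -1798 − 608 = -2406

-2406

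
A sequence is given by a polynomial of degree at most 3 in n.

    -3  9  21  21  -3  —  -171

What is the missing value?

Using the first 5 terms:
Δ: 12  12  0  -24
Δ²: 0  -12  -24
Δ³: -12  -12
Constant third difference = -12.
Extend forward: -24 − 12 = -36;  -24 − 36 = -60;  -3 − 60 = -63

-63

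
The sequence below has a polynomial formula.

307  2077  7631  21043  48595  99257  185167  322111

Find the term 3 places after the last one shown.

Δ: 1770, 5554, 13412, 27552, 50662, 85910, 136944
Δ²: 3784, 7858, 14140, 23110, 35248, 51034
Δ³: 4074, 6282, 8970, 12138, 15786
Δ⁴: 2208, 2688, 3168, 3648
Δ⁵: 480, 480, 480
Constant fifth difference = 480, so extend:
3648 + 480 = 4128;  15786 + 4128 = 19914;  51034 + 19914 = 70948;  136944 + 70948 = 207892;  322111 + 207892 = 530003
4128 + 480 = 4608;  19914 + 4608 = 24522;  70948 + 24522 = 95470;  207892 + 95470 = 303362;  530003 + 303362 = 833365
4608 + 480 = 5088;  24522 + 5088 = 29610;  95470 + 29610 = 125080;  303362 + 125080 = 428442;  833365 + 428442 = 1261807

1261807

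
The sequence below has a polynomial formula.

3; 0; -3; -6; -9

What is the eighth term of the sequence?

Δ: -3, -3, -3, -3
Constant first difference = -3, so extend:
-9 − 3 = -12
-12 − 3 = -15
-15 − 3 = -18

-18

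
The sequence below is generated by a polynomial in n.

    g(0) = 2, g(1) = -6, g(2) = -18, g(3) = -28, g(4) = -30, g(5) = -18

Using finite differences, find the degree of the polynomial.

Δ: -8, -12, -10, -2, 12
Δ²: -4, 2, 8, 14
Δ³: 6, 6, 6
The third differences are constant, so the polynomial has degree 3.

3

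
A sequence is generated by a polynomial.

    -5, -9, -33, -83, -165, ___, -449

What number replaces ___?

Using the first 5 terms:
Δ: -4  -24  -50  -82
Δ²: -20  -26  -32
Δ³: -6  -6
Constant third difference = -6.
Extend forward: -32 − 6 = -38;  -82 − 38 = -120;  -165 − 120 = -285

-285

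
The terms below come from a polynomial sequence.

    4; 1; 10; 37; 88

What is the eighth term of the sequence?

445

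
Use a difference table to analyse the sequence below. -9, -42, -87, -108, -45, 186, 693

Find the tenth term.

-33, -45, -21, 63, 231, 507
-12, 24, 84, 168, 276
36, 60, 84, 108
24, 24, 24
Fourth differences constant at 24.
108 + 24 = 132;  276 + 132 = 408;  507 + 408 = 915;  693 + 915 = 1608
132 + 24 = 156;  408 + 156 = 564;  915 + 564 = 1479;  1608 + 1479 = 3087
156 + 24 = 180;  564 + 180 = 744;  1479 + 744 = 2223;  3087 + 2223 = 5310

5310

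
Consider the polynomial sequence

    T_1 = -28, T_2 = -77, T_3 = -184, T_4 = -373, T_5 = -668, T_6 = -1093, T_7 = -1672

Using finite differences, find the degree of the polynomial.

3

Δ: -49, -107, -189, -295, -425, -579
Δ²: -58, -82, -106, -130, -154
Δ³: -24, -24, -24, -24
The third differences are constant, so the polynomial has degree 3.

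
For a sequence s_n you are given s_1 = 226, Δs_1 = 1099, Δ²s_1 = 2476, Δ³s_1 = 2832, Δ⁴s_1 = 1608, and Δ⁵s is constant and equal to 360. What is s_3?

Build the table forward from the leading diagonal:
Δ⁵: 360, 360, 360
Δ⁴: 1608, 1968, 2328
Δ³: 2832, 4440, 6408
Δ²: 2476, 5308, 9748
Δ: 1099, 3575, 8883
s: 226, 1325, 4900

4900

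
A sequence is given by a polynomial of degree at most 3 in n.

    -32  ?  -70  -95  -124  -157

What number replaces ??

-49

Using the last 4 terms:
-25  -29  -33
-4  -4
Constant second difference = -4.
Extend backward: -25 + 4 = -21;  -70 + 21 = -49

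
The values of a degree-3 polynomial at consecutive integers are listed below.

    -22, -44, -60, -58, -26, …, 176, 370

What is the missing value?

Using the first 5 terms:
-22  -16  2  32
6  18  30
12  12
Constant third difference = 12.
Extend forward: 30 + 12 = 42;  32 + 42 = 74;  -26 + 74 = 48

48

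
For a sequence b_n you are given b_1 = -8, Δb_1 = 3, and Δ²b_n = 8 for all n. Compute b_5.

Build the table forward from the leading diagonal:
Δ²: 8, 8, 8, 8, 8
Δ: 3, 11, 19, 27, 35
b: -8, -5, 6, 25, 52

52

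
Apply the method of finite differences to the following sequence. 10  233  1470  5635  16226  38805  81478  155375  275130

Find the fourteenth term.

2379725

First differences: 223  1237  4165  10591  22579  42673  73897  119755
Second differences: 1014  2928  6426  11988  20094  31224  45858
Third differences: 1914  3498  5562  8106  11130  14634
Fourth differences: 1584  2064  2544  3024  3504
Fifth differences: 480  480  480  480
Fifth differences constant at 480.
3504 + 480 = 3984;  14634 + 3984 = 18618;  45858 + 18618 = 64476;  119755 + 64476 = 184231;  275130 + 184231 = 459361
3984 + 480 = 4464;  18618 + 4464 = 23082;  64476 + 23082 = 87558;  184231 + 87558 = 271789;  459361 + 271789 = 731150
4464 + 480 = 4944;  23082 + 4944 = 28026;  87558 + 28026 = 115584;  271789 + 115584 = 387373;  731150 + 387373 = 1118523
4944 + 480 = 5424;  28026 + 5424 = 33450;  115584 + 33450 = 149034;  387373 + 149034 = 536407;  1118523 + 536407 = 1654930
5424 + 480 = 5904;  33450 + 5904 = 39354;  149034 + 39354 = 188388;  536407 + 188388 = 724795;  1654930 + 724795 = 2379725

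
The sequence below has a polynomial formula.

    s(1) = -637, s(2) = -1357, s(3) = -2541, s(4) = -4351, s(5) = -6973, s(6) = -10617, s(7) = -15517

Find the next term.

Δ: -720, -1184, -1810, -2622, -3644, -4900
Δ²: -464, -626, -812, -1022, -1256
Δ³: -162, -186, -210, -234
Δ⁴: -24, -24, -24
Fourth differences constant at -24.
-234 − 24 = -258;  -1256 − 258 = -1514;  -4900 − 1514 = -6414;  -15517 − 6414 = -21931

-21931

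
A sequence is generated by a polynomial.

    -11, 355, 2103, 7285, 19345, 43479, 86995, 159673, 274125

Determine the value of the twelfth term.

1044285

Δ: 366, 1748, 5182, 12060, 24134, 43516, 72678, 114452
Δ²: 1382, 3434, 6878, 12074, 19382, 29162, 41774
Δ³: 2052, 3444, 5196, 7308, 9780, 12612
Δ⁴: 1392, 1752, 2112, 2472, 2832
Δ⁵: 360, 360, 360, 360
The fifth differences are constant (360).
2832 + 360 = 3192;  12612 + 3192 = 15804;  41774 + 15804 = 57578;  114452 + 57578 = 172030;  274125 + 172030 = 446155
3192 + 360 = 3552;  15804 + 3552 = 19356;  57578 + 19356 = 76934;  172030 + 76934 = 248964;  446155 + 248964 = 695119
3552 + 360 = 3912;  19356 + 3912 = 23268;  76934 + 23268 = 100202;  248964 + 100202 = 349166;  695119 + 349166 = 1044285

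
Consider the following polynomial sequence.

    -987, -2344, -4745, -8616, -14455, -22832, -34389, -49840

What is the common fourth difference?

D1: -1357, -2401, -3871, -5839, -8377, -11557, -15451
D2: -1044, -1470, -1968, -2538, -3180, -3894
D3: -426, -498, -570, -642, -714
D4: -72, -72, -72, -72

-72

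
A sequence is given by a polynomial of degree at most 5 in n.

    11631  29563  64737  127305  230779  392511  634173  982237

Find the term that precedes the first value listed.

17932  35174  62568  103474  161732  241662  348064
17242  27394  40906  58258  79930  106402
10152  13512  17352  21672  26472
3360  3840  4320  4800
480  480  480
The fifth differences are constant at 480.
Work back: 3360 − 480 = 2880;  10152 − 2880 = 7272;  17242 − 7272 = 9970;  17932 − 9970 = 7962;  11631 − 7962 = 3669

3669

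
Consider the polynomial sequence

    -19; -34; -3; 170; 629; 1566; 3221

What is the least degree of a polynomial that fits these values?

-15, 31, 173, 459, 937, 1655
46, 142, 286, 478, 718
96, 144, 192, 240
48, 48, 48
The fourth differences are constant, so the polynomial has degree 4.

4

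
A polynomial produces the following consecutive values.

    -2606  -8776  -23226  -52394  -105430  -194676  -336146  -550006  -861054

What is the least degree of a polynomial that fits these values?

5

-6170, -14450, -29168, -53036, -89246, -141470, -213860, -311048
-8280, -14718, -23868, -36210, -52224, -72390, -97188
-6438, -9150, -12342, -16014, -20166, -24798
-2712, -3192, -3672, -4152, -4632
-480, -480, -480, -480
The fifth differences are constant, so the polynomial has degree 5.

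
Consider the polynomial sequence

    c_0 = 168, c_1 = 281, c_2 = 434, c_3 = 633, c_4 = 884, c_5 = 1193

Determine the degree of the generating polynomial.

First differences: 113, 153, 199, 251, 309
Second differences: 40, 46, 52, 58
Third differences: 6, 6, 6
The third differences are constant, so the polynomial has degree 3.

3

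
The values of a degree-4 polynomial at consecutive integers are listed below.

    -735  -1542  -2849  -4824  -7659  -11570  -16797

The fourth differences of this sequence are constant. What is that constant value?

Δ: -807, -1307, -1975, -2835, -3911, -5227
Δ²: -500, -668, -860, -1076, -1316
Δ³: -168, -192, -216, -240
Δ⁴: -24, -24, -24

-24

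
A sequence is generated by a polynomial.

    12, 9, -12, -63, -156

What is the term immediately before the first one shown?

-3, -21, -51, -93
-18, -30, -42
-12, -12
The third differences are constant at -12.
Work back: -18 + 12 = -6;  -3 + 6 = 3;  12 − 3 = 9

9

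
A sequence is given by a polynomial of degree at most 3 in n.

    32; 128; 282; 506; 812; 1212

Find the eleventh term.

5042

96, 154, 224, 306, 400
58, 70, 82, 94
12, 12, 12
The third differences are constant (12).
94 + 12 = 106;  400 + 106 = 506;  1212 + 506 = 1718
106 + 12 = 118;  506 + 118 = 624;  1718 + 624 = 2342
118 + 12 = 130;  624 + 130 = 754;  2342 + 754 = 3096
130 + 12 = 142;  754 + 142 = 896;  3096 + 896 = 3992
142 + 12 = 154;  896 + 154 = 1050;  3992 + 1050 = 5042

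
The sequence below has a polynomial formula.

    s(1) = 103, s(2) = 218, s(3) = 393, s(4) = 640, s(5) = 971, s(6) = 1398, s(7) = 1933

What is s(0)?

D1: 115, 175, 247, 331, 427, 535
D2: 60, 72, 84, 96, 108
D3: 12, 12, 12, 12
The third differences are constant at 12.
Work back: 60 − 12 = 48;  115 − 48 = 67;  103 − 67 = 36

36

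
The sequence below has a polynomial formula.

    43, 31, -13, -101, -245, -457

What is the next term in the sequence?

First differences: -12 , -44 , -88 , -144 , -212
Second differences: -32 , -44 , -56 , -68
Third differences: -12 , -12 , -12
Constant third difference = -12, so extend:
-68 − 12 = -80;  -212 − 80 = -292;  -457 − 292 = -749

-749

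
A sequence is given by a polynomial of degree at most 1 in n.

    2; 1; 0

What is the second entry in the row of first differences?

-1

First differences: -1, -1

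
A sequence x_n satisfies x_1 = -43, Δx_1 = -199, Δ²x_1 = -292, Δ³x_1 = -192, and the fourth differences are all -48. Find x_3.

Build the table forward from the leading diagonal:
Fourth differences: -48, -48, -48
Third differences: -192, -240, -288
Second differences: -292, -484, -724
First differences: -199, -491, -975
x: -43, -242, -733

-733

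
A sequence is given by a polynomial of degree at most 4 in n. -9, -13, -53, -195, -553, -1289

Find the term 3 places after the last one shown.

-8105

Δ: -4 , -40 , -142 , -358 , -736
Δ²: -36 , -102 , -216 , -378
Δ³: -66 , -114 , -162
Δ⁴: -48 , -48
Fourth differences constant at -48.
-162 − 48 = -210;  -378 − 210 = -588;  -736 − 588 = -1324;  -1289 − 1324 = -2613
-210 − 48 = -258;  -588 − 258 = -846;  -1324 − 846 = -2170;  -2613 − 2170 = -4783
-258 − 48 = -306;  -846 − 306 = -1152;  -2170 − 1152 = -3322;  -4783 − 3322 = -8105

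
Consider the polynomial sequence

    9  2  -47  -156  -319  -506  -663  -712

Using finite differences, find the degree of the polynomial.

First differences: -7, -49, -109, -163, -187, -157, -49
Second differences: -42, -60, -54, -24, 30, 108
Third differences: -18, 6, 30, 54, 78
Fourth differences: 24, 24, 24, 24
The fourth differences are constant, so the polynomial has degree 4.

4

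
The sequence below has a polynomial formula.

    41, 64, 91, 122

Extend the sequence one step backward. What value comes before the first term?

First differences: 23  27  31
Second differences: 4  4
The second differences are constant at 4.
Work back: 23 − 4 = 19;  41 − 19 = 22

22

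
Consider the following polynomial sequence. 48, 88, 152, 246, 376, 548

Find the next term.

Δ: 40, 64, 94, 130, 172
Δ²: 24, 30, 36, 42
Δ³: 6, 6, 6
Third differences constant at 6.
42 + 6 = 48;  172 + 48 = 220;  548 + 220 = 768

768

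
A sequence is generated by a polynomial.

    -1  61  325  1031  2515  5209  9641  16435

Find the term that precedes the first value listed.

D1: 62, 264, 706, 1484, 2694, 4432, 6794
D2: 202, 442, 778, 1210, 1738, 2362
D3: 240, 336, 432, 528, 624
D4: 96, 96, 96, 96
The fourth differences are constant at 96.
Work back: 240 − 96 = 144;  202 − 144 = 58;  62 − 58 = 4;  -1 − 4 = -5

-5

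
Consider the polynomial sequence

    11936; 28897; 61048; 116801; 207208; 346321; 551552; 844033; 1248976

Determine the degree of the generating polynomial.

First differences: 16961, 32151, 55753, 90407, 139113, 205231, 292481, 404943
Second differences: 15190, 23602, 34654, 48706, 66118, 87250, 112462
Third differences: 8412, 11052, 14052, 17412, 21132, 25212
Fourth differences: 2640, 3000, 3360, 3720, 4080
Fifth differences: 360, 360, 360, 360
The fifth differences are constant, so the polynomial has degree 5.

5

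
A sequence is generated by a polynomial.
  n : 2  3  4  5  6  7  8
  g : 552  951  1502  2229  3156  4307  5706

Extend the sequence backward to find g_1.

281

First differences: 399, 551, 727, 927, 1151, 1399
Second differences: 152, 176, 200, 224, 248
Third differences: 24, 24, 24, 24
The third differences are constant at 24.
Work back: 152 − 24 = 128;  399 − 128 = 271;  552 − 271 = 281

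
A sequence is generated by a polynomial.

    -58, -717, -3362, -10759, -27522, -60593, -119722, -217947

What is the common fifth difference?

-480

D1: -659, -2645, -7397, -16763, -33071, -59129, -98225
D2: -1986, -4752, -9366, -16308, -26058, -39096
D3: -2766, -4614, -6942, -9750, -13038
D4: -1848, -2328, -2808, -3288
D5: -480, -480, -480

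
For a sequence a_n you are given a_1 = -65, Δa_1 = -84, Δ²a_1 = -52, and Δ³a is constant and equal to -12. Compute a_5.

Build the table forward from the leading diagonal:
D3: -12  -12  -12  -12  -12
D2: -52  -64  -76  -88  -100
D1: -84  -136  -200  -276  -364
a: -65  -149  -285  -485  -761

-761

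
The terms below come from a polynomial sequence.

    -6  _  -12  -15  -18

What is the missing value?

Using the last 3 terms:
D1: -3, -3
Constant first difference = -3.
Extend backward: -12 + 3 = -9

-9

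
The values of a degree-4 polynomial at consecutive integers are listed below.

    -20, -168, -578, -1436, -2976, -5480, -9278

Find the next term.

-14748

D1: -148  -410  -858  -1540  -2504  -3798
D2: -262  -448  -682  -964  -1294
D3: -186  -234  -282  -330
D4: -48  -48  -48
The fourth differences are constant (-48).
-330 − 48 = -378;  -1294 − 378 = -1672;  -3798 − 1672 = -5470;  -9278 − 5470 = -14748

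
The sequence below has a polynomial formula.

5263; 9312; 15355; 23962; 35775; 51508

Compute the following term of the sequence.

71947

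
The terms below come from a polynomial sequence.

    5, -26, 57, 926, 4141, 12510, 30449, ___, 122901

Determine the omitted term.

Using the first 7 terms:
First differences: -31, 83, 869, 3215, 8369, 17939
Second differences: 114, 786, 2346, 5154, 9570
Third differences: 672, 1560, 2808, 4416
Fourth differences: 888, 1248, 1608
Fifth differences: 360, 360
Constant fifth difference = 360.
Extend forward: 1608 + 360 = 1968;  4416 + 1968 = 6384;  9570 + 6384 = 15954;  17939 + 15954 = 33893;  30449 + 33893 = 64342

64342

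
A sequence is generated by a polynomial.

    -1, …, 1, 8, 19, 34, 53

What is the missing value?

Using the last 5 terms:
First differences: 7, 11, 15, 19
Second differences: 4, 4, 4
Constant second difference = 4.
Extend backward: 7 − 4 = 3;  1 − 3 = -2

-2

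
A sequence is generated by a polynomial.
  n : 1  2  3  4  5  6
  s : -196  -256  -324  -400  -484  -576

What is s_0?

D1: -60  -68  -76  -84  -92
D2: -8  -8  -8  -8
The second differences are constant at -8.
Work back: -60 + 8 = -52;  -196 + 52 = -144

-144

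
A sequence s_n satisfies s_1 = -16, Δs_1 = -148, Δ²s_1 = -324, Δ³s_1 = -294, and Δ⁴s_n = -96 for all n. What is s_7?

Build the table forward from the leading diagonal:
Δ⁴: -96  -96  -96  -96  -96  -96  -96
Δ³: -294  -390  -486  -582  -678  -774  -870
Δ²: -324  -618  -1008  -1494  -2076  -2754  -3528
Δ: -148  -472  -1090  -2098  -3592  -5668  -8422
s: -16  -164  -636  -1726  -3824  -7416  -13084

-13084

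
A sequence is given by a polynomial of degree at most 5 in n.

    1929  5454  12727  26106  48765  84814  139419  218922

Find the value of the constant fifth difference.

120

D1: 3525, 7273, 13379, 22659, 36049, 54605, 79503
D2: 3748, 6106, 9280, 13390, 18556, 24898
D3: 2358, 3174, 4110, 5166, 6342
D4: 816, 936, 1056, 1176
D5: 120, 120, 120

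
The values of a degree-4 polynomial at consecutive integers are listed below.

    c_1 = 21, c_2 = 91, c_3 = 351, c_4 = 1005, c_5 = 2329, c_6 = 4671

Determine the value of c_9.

Δ: 70, 260, 654, 1324, 2342
Δ²: 190, 394, 670, 1018
Δ³: 204, 276, 348
Δ⁴: 72, 72
The fourth differences are constant (72).
348 + 72 = 420;  1018 + 420 = 1438;  2342 + 1438 = 3780;  4671 + 3780 = 8451
420 + 72 = 492;  1438 + 492 = 1930;  3780 + 1930 = 5710;  8451 + 5710 = 14161
492 + 72 = 564;  1930 + 564 = 2494;  5710 + 2494 = 8204;  14161 + 8204 = 22365

22365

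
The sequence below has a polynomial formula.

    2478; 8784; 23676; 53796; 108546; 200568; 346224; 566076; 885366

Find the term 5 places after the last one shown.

Δ: 6306, 14892, 30120, 54750, 92022, 145656, 219852, 319290
Δ²: 8586, 15228, 24630, 37272, 53634, 74196, 99438
Δ³: 6642, 9402, 12642, 16362, 20562, 25242
Δ⁴: 2760, 3240, 3720, 4200, 4680
Δ⁵: 480, 480, 480, 480
Constant fifth difference = 480, so extend:
4680 + 480 = 5160;  25242 + 5160 = 30402;  99438 + 30402 = 129840;  319290 + 129840 = 449130;  885366 + 449130 = 1334496
5160 + 480 = 5640;  30402 + 5640 = 36042;  129840 + 36042 = 165882;  449130 + 165882 = 615012;  1334496 + 615012 = 1949508
5640 + 480 = 6120;  36042 + 6120 = 42162;  165882 + 42162 = 208044;  615012 + 208044 = 823056;  1949508 + 823056 = 2772564
6120 + 480 = 6600;  42162 + 6600 = 48762;  208044 + 48762 = 256806;  823056 + 256806 = 1079862;  2772564 + 1079862 = 3852426
6600 + 480 = 7080;  48762 + 7080 = 55842;  256806 + 55842 = 312648;  1079862 + 312648 = 1392510;  3852426 + 1392510 = 5244936

5244936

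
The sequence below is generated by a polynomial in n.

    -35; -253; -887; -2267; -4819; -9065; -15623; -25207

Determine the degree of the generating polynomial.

4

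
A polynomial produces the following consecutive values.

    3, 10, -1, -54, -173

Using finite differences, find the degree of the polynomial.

3

D1: 7, -11, -53, -119
D2: -18, -42, -66
D3: -24, -24
The third differences are constant, so the polynomial has degree 3.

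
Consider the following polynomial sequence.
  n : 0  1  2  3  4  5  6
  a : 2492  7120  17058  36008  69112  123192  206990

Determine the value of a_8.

4628 , 9938 , 18950 , 33104 , 54080 , 83798
5310 , 9012 , 14154 , 20976 , 29718
3702 , 5142 , 6822 , 8742
1440 , 1680 , 1920
240 , 240
Constant fifth difference = 240, so extend:
1920 + 240 = 2160;  8742 + 2160 = 10902;  29718 + 10902 = 40620;  83798 + 40620 = 124418;  206990 + 124418 = 331408
2160 + 240 = 2400;  10902 + 2400 = 13302;  40620 + 13302 = 53922;  124418 + 53922 = 178340;  331408 + 178340 = 509748

509748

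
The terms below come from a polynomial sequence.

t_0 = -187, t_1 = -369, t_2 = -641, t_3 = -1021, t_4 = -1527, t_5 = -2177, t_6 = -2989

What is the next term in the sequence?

-3981

-182  -272  -380  -506  -650  -812
-90  -108  -126  -144  -162
-18  -18  -18  -18
Third differences constant at -18.
-162 − 18 = -180;  -812 − 180 = -992;  -2989 − 992 = -3981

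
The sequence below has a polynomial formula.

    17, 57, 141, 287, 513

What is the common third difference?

Δ: 40, 84, 146, 226
Δ²: 44, 62, 80
Δ³: 18, 18

18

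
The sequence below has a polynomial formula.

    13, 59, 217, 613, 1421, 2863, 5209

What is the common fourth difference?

48

First differences: 46, 158, 396, 808, 1442, 2346
Second differences: 112, 238, 412, 634, 904
Third differences: 126, 174, 222, 270
Fourth differences: 48, 48, 48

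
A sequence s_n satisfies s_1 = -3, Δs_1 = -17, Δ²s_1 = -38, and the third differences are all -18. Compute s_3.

Build the table forward from the leading diagonal:
Δ³: -18, -18, -18
Δ²: -38, -56, -74
Δ: -17, -55, -111
s: -3, -20, -75

-75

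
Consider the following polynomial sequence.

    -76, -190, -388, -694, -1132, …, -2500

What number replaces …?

Using the first 5 terms:
-114  -198  -306  -438
-84  -108  -132
-24  -24
Constant third difference = -24.
Extend forward: -132 − 24 = -156;  -438 − 156 = -594;  -1132 − 594 = -1726

-1726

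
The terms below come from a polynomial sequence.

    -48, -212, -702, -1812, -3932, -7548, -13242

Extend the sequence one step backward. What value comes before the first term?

-12

D1: -164, -490, -1110, -2120, -3616, -5694
D2: -326, -620, -1010, -1496, -2078
D3: -294, -390, -486, -582
D4: -96, -96, -96
The fourth differences are constant at -96.
Work back: -294 + 96 = -198;  -326 + 198 = -128;  -164 + 128 = -36;  -48 + 36 = -12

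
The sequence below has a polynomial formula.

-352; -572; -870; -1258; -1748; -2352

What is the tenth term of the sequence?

Δ: -220  -298  -388  -490  -604
Δ²: -78  -90  -102  -114
Δ³: -12  -12  -12
Third differences constant at -12.
-114 − 12 = -126;  -604 − 126 = -730;  -2352 − 730 = -3082
-126 − 12 = -138;  -730 − 138 = -868;  -3082 − 868 = -3950
-138 − 12 = -150;  -868 − 150 = -1018;  -3950 − 1018 = -4968
-150 − 12 = -162;  -1018 − 162 = -1180;  -4968 − 1180 = -6148

-6148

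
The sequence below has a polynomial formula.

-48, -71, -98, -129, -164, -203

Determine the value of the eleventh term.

-23, -27, -31, -35, -39
-4, -4, -4, -4
Constant second difference = -4, so extend:
-39 − 4 = -43;  -203 − 43 = -246
-43 − 4 = -47;  -246 − 47 = -293
-47 − 4 = -51;  -293 − 51 = -344
-51 − 4 = -55;  -344 − 55 = -399
-55 − 4 = -59;  -399 − 59 = -458

-458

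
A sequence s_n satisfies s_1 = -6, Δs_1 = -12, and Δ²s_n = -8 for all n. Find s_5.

Build the table forward from the leading diagonal:
Second differences: -8  -8  -8  -8  -8
First differences: -12  -20  -28  -36  -44
s: -6  -18  -38  -66  -102

-102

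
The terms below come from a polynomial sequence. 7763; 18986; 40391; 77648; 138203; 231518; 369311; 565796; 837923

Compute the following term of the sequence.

First differences: 11223, 21405, 37257, 60555, 93315, 137793, 196485, 272127
Second differences: 10182, 15852, 23298, 32760, 44478, 58692, 75642
Third differences: 5670, 7446, 9462, 11718, 14214, 16950
Fourth differences: 1776, 2016, 2256, 2496, 2736
Fifth differences: 240, 240, 240, 240
The fifth differences are constant (240).
2736 + 240 = 2976;  16950 + 2976 = 19926;  75642 + 19926 = 95568;  272127 + 95568 = 367695;  837923 + 367695 = 1205618

1205618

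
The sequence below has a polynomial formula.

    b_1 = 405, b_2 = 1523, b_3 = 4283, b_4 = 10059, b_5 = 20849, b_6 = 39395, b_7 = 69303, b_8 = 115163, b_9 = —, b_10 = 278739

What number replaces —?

182669

Using the first 8 terms:
D1: 1118, 2760, 5776, 10790, 18546, 29908, 45860
D2: 1642, 3016, 5014, 7756, 11362, 15952
D3: 1374, 1998, 2742, 3606, 4590
D4: 624, 744, 864, 984
D5: 120, 120, 120
Constant fifth difference = 120.
Extend forward: 984 + 120 = 1104;  4590 + 1104 = 5694;  15952 + 5694 = 21646;  45860 + 21646 = 67506;  115163 + 67506 = 182669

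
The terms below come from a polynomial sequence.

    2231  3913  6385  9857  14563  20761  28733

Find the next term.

38785

First differences: 1682 , 2472 , 3472 , 4706 , 6198 , 7972
Second differences: 790 , 1000 , 1234 , 1492 , 1774
Third differences: 210 , 234 , 258 , 282
Fourth differences: 24 , 24 , 24
The fourth differences are constant (24).
282 + 24 = 306;  1774 + 306 = 2080;  7972 + 2080 = 10052;  28733 + 10052 = 38785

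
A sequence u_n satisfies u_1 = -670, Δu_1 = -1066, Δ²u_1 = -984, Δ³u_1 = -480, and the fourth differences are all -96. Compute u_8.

Build the table forward from the leading diagonal:
Fourth differences: -96, -96, -96, -96, -96, -96, -96, -96
Third differences: -480, -576, -672, -768, -864, -960, -1056, -1152
Second differences: -984, -1464, -2040, -2712, -3480, -4344, -5304, -6360
First differences: -1066, -2050, -3514, -5554, -8266, -11746, -16090, -21394
u: -670, -1736, -3786, -7300, -12854, -21120, -32866, -48956

-48956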